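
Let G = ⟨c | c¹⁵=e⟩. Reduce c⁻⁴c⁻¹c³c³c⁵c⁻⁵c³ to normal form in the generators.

Multiply left to right, reducing at each step:
  (c¹¹) · c⁻¹ = c¹⁰
  (c¹⁰) · c³ = c¹³
  (c¹³) · c³ = c
  c · c⁵ = c⁶
  (c⁶) · c⁻⁵ = c
  c · c³ = c⁴

Answer: c⁴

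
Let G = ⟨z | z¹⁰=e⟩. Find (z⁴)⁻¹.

The order of (z⁴) is 5 (smallest k with (z⁴)ᵏ = e), so (z⁴)⁻¹ = (z⁴)⁴ = z⁶.
Check: (z⁴) · (z⁶) → (z⁴) · z⁶ = e, giving e as required.

Answer: z⁶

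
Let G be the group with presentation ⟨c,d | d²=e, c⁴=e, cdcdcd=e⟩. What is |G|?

Enumerate words in the generators, reducing via the relations: the distinct elements are
  {c, d, e, cd, c², c³, dc, cdc, c²d, c³d, dc², dc³, cdc², cdc³, c²dc, c³dc, dc²d, cdc²d, c²dc², c²dc³, c³dc², c³dc³, c²dc²d, c³dc²d}.
No further products give new elements, so |G| = 24.

Answer: 24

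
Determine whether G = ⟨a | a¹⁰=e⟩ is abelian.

G has a single generator, so G is cyclic and hence abelian.

Answer: Yes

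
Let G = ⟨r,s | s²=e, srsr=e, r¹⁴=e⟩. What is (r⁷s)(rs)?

Compute (r⁷s) · (rs) by multiplying left to right and reducing via the relations at each step:
  (r⁷s) · r = r⁶s
  (r⁶s) · s = r⁶

Answer: r⁶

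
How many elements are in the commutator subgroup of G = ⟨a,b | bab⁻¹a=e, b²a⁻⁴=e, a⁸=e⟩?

G' = [G, G] is generated by all commutators. The generator-pair commutators are: [a, b] = a².
The subgroup they normally generate is {e, a², a⁴, a⁶}, of order 4.
Check: |G/G'| = 16/4 = 4 is the order of the abelianisation.

Answer: 4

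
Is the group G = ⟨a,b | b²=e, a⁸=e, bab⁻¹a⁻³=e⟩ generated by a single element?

Every cyclic group is abelian. But a·b = ab while b·a = a³b, so a·b ≠ b·a and G is not abelian. Hence G is not cyclic.

Answer: No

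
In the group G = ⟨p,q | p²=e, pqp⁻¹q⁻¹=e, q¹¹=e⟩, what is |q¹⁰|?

Compute successive powers until reaching e:
  (q¹⁰)¹ = q¹⁰, (q¹⁰)² = q⁹, (q¹⁰)³ = q⁸, (q¹⁰)⁴ = q⁷, (q¹⁰)⁵ = q⁶, (q¹⁰)⁶ = q⁵, (q¹⁰)⁷ = q⁴, (q¹⁰)⁸ = q³, (q¹⁰)⁹ = q², (q¹⁰)¹⁰ = q, (q¹⁰)¹¹ = e.
The smallest positive k with (q¹⁰)ᵏ = e is 11.

Answer: 11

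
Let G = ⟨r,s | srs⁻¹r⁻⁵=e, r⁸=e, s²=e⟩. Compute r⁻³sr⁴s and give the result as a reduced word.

Multiply left to right, reducing at each step:
  (r⁵) · s = r⁵s
  (r⁵s) · r⁴ = rs
  (rs) · s = r

Answer: r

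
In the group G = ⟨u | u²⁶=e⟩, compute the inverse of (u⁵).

The order of (u⁵) is 26 (smallest k with (u⁵)ᵏ = e), so (u⁵)⁻¹ = (u⁵)²⁵ = u²¹.
Check: (u⁵) · (u²¹) → (u⁵) · u²¹ = e, giving e as required.

Answer: u²¹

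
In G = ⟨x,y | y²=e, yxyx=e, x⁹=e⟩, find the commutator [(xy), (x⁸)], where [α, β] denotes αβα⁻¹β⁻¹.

[(xy), (x⁸)] = (xy)·(x⁸)·(xy)⁻¹·(x⁸)⁻¹.
  (xy) · (x⁸) = x²y
  (x²y) · (xy) = x
  x · x = x²

Answer: x²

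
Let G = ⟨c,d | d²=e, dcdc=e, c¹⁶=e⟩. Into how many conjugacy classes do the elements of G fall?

The conjugacy classes (representative and size) are:
  [e] (size 1), [c¹⁵] (size 2), [c²] (size 2), [c³] (size 2), [c¹²] (size 2), [c⁵] (size 2), [c⁶] (size 2), [c⁷] (size 2), [c⁸] (size 1), [c²d] (size 8), [c¹⁵d] (size 8).
Class equation: 1 + 2 + 2 + 2 + 2 + 2 + 2 + 2 + 1 + 8 + 8 = 32 = |G|. So G has 11 conjugacy classes.

Answer: 11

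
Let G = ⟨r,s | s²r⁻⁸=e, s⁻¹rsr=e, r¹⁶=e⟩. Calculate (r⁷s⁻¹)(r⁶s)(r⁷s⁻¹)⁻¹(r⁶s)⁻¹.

[(r⁷s⁻¹), (r⁶s)] = (r⁷s⁻¹)·(r⁶s)·(r⁷s⁻¹)⁻¹·(r⁶s)⁻¹.
  (r⁷s⁻¹) · (r⁶s) = r
  r · (r⁷s) = s⁻¹
  (s⁻¹) · (r⁶s⁻¹) = r²

Answer: r²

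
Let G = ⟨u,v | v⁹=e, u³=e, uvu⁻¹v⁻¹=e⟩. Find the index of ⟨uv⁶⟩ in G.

First find ord(uv⁶) by computing successive powers:
  (uv⁶)¹ = uv⁶, (uv⁶)² = u²v³, (uv⁶)³ = e.
So |⟨uv⁶⟩| = ord(uv⁶) = 3. With |G| = 27, by Lagrange [G : ⟨uv⁶⟩] = 27/3 = 9.

Answer: 9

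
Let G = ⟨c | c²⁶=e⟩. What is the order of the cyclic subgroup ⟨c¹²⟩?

|⟨c¹²⟩| equals the order of c¹². Compute successive powers until reaching e:
  (c¹²)¹ = c¹², (c¹²)² = c²⁴, (c¹²)³ = c¹⁰, (c¹²)⁴ = c²², (c¹²)⁵ = c⁸, (c¹²)⁶ = c²⁰, (c¹²)⁷ = c⁶, (c¹²)⁸ = c¹⁸, (c¹²)⁹ = c⁴, (c¹²)¹⁰ = c¹⁶, (c¹²)¹¹ = c², (c¹²)¹² = c¹⁴, (c¹²)¹³ = e.
The smallest positive k with (c¹²)ᵏ = e is 13, so |⟨c¹²⟩| = 13.

Answer: 13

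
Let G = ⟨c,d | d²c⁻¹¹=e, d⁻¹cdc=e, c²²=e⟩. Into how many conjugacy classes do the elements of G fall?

The conjugacy classes (representative and size) are:
  [e] (size 1), [c²¹] (size 2), [c²] (size 2), [c³] (size 2), [c¹⁸] (size 2), [c¹⁷] (size 2), [c⁶] (size 2), [c⁷] (size 2), [c⁸] (size 2), [c¹³] (size 2), [c¹²] (size 2), [c¹¹] (size 1), [c¹⁰d] (size 11), [c⁷d] (size 11).
Class equation: 1 + 2 + 2 + 2 + 2 + 2 + 2 + 2 + 2 + 2 + 2 + 1 + 11 + 11 = 44 = |G|. So G has 14 conjugacy classes.

Answer: 14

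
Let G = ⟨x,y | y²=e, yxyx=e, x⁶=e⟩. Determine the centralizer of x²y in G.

⟨x²y⟩ ⊆ C_G(x²y) since powers of x²y commute with x²y; so |C_G(x²y)| ≥ |⟨x²y⟩| = 2.
By orbit–stabilizer, |C_G(x²y)| = |G| / |conj. class of x²y| = 12 / 3 = 4.
The 4 elements commuting with x²y are {e, x³, x⁵y, x²y}.

Answer: {e, x³, x⁵y, x²y}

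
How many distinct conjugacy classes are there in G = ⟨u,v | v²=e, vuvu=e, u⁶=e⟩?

The conjugacy classes (representative and size) are:
  [e] (size 1), [u⁵] (size 2), [u⁴] (size 2), [u³] (size 1), [v] (size 3), [u³v] (size 3).
Class equation: 1 + 2 + 2 + 1 + 3 + 3 = 12 = |G|. So G has 6 conjugacy classes.

Answer: 6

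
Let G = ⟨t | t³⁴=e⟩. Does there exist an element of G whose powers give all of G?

|G| = 34. The element t has order 34 (its powers give 34 distinct elements), so ⟨t⟩ = G and G is cyclic.

Answer: Yes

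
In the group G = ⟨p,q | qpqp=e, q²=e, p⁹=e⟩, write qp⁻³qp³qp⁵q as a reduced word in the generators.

Multiply left to right, reducing at each step:
  q · p⁻³ = p³q
  (p³q) · q = p³
  (p³) · p³ = p⁶
  (p⁶) · q = p⁶q
  (p⁶q) · p⁵ = pq
  (pq) · q = p

Answer: p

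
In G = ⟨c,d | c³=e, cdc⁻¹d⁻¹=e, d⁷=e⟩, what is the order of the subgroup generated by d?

|⟨d⟩| equals the order of d. Compute successive powers until reaching e:
  d¹ = d, d² = d², d³ = d³, d⁴ = d⁴, d⁵ = d⁵, d⁶ = d⁶, d⁷ = e.
The smallest positive k with dᵏ = e is 7, so |⟨d⟩| = 7.

Answer: 7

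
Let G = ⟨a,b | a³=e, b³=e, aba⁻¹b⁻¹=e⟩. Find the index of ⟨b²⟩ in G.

First find ord(b²) by computing successive powers:
  (b²)¹ = b², (b²)² = b, (b²)³ = e.
So |⟨b²⟩| = ord(b²) = 3. With |G| = 9, by Lagrange [G : ⟨b²⟩] = 9/3 = 3.

Answer: 3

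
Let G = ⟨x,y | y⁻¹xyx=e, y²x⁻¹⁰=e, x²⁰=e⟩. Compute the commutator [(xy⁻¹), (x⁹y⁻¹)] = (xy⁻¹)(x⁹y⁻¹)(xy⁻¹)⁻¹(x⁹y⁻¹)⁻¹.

[(xy⁻¹), (x⁹y⁻¹)] = (xy⁻¹)·(x⁹y⁻¹)·(xy⁻¹)⁻¹·(x⁹y⁻¹)⁻¹.
  (xy⁻¹) · (x⁹y⁻¹) = x²
  (x²) · (xy) = x³y
  (x³y) · (x⁹y) = x⁴

Answer: x⁴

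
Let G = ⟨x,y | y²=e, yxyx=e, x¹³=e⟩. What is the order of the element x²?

Compute successive powers until reaching e:
  (x²)¹ = x², (x²)² = x⁴, (x²)³ = x⁶, (x²)⁴ = x⁸, (x²)⁵ = x¹⁰, (x²)⁶ = x¹², (x²)⁷ = x, (x²)⁸ = x³, (x²)⁹ = x⁵, (x²)¹⁰ = x⁷, (x²)¹¹ = x⁹, (x²)¹² = x¹¹, (x²)¹³ = e.
The smallest positive k with (x²)ᵏ = e is 13.

Answer: 13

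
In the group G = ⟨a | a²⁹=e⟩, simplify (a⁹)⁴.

Compute successive powers of (a⁹), reducing at each step:
  (a⁹)²: (a⁹) · a⁹ = a¹⁸
  (a⁹)³: (a¹⁸) · a⁹ = a²⁷
  (a⁹)⁴: (a²⁷) · a⁹ = a⁷

Answer: a⁷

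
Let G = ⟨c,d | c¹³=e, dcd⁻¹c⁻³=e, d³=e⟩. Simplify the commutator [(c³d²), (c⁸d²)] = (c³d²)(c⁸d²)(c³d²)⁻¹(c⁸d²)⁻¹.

[(c³d²), (c⁸d²)] = (c³d²)·(c⁸d²)·(c³d²)⁻¹·(c⁸d²)⁻¹.
  (c³d²) · (c⁸d²) = c¹⁰d
  (c¹⁰d) · (c⁴d) = c⁹d²
  (c⁹d²) · (c²d) = c

Answer: c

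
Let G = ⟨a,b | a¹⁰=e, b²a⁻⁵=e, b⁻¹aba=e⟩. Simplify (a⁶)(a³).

Compute (a⁶) · (a³) by multiplying left to right and reducing via the relations at each step:
  (a⁶) · a³ = a⁹

Answer: a⁹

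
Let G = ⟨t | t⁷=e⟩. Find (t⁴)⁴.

Compute successive powers of (t⁴), reducing at each step:
  (t⁴)²: (t⁴) · t⁴ = t
  (t⁴)³: t · t⁴ = t⁵
  (t⁴)⁴: (t⁵) · t⁴ = t²

Answer: t²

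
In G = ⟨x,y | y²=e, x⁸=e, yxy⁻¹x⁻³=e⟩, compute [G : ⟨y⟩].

First find ord(y) by computing successive powers:
  y¹ = y, y² = e.
So |⟨y⟩| = ord(y) = 2. With |G| = 16, by Lagrange [G : ⟨y⟩] = 16/2 = 8.

Answer: 8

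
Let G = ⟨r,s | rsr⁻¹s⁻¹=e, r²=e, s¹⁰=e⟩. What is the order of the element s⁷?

Compute successive powers until reaching e:
  (s⁷)¹ = s⁷, (s⁷)² = s⁴, (s⁷)³ = s, (s⁷)⁴ = s⁸, (s⁷)⁵ = s⁵, (s⁷)⁶ = s², (s⁷)⁷ = s⁹, (s⁷)⁸ = s⁶, (s⁷)⁹ = s³, (s⁷)¹⁰ = e.
The smallest positive k with (s⁷)ᵏ = e is 10.

Answer: 10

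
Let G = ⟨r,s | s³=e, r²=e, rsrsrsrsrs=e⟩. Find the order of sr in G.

Compute successive powers until reaching e:
  (sr)¹ = sr, (sr)² = srsr, (sr)³ = rs²rs², (sr)⁴ = rs², (sr)⁵ = e.
The smallest positive k with (sr)ᵏ = e is 5.

Answer: 5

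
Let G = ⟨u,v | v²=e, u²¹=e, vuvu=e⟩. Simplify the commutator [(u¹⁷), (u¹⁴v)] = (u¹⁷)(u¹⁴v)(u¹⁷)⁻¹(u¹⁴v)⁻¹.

[(u¹⁷), (u¹⁴v)] = (u¹⁷)·(u¹⁴v)·(u¹⁷)⁻¹·(u¹⁴v)⁻¹.
  (u¹⁷) · (u¹⁴v) = u¹⁰v
  (u¹⁰v) · (u⁴) = u⁶v
  (u⁶v) · (u¹⁴v) = u¹³

Answer: u¹³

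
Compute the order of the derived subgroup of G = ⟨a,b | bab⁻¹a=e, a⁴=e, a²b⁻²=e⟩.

G' = [G, G] is generated by all commutators. The generator-pair commutators are: [a, b] = a².
The subgroup they normally generate is {e, a²}, of order 2.
Check: |G/G'| = 8/2 = 4 is the order of the abelianisation.

Answer: 2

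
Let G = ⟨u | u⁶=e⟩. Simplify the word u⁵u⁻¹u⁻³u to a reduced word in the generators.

Multiply left to right, reducing at each step:
  (u⁵) · u⁻¹ = u⁴
  (u⁴) · u⁻³ = u
  u · u = u²

Answer: u²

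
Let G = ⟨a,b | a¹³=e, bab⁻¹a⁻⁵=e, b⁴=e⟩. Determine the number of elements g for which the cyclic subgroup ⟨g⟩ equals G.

⟨g⟩ = G would require ord(g) = |G| = 52, but the maximum element order in G is 13 < 52. So G is not cyclic and no single element generates it: the count is 0.

Answer: 0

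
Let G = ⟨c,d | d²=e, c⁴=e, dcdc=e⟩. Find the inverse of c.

The order of c is 4 (smallest k with cᵏ = e), so c⁻¹ = c³ = c³.
Check: c · (c³) → c · c³ = e, giving e as required.

Answer: c³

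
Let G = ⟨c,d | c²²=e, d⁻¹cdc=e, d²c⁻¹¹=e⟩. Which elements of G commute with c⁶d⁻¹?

⟨c⁶d⁻¹⟩ ⊆ C_G(c⁶d⁻¹) since powers of c⁶d⁻¹ commute with c⁶d⁻¹; so |C_G(c⁶d⁻¹)| ≥ |⟨c⁶d⁻¹⟩| = 4.
By orbit–stabilizer, |C_G(c⁶d⁻¹)| = |G| / |conj. class of c⁶d⁻¹| = 44 / 11 = 4.
The 4 elements commuting with c⁶d⁻¹ are {e, c¹¹, c⁶d, c⁶d⁻¹}.

Answer: {e, c¹¹, c⁶d, c⁶d⁻¹}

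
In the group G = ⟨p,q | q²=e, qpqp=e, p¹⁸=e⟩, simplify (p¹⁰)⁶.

Compute successive powers of (p¹⁰), reducing at each step:
  (p¹⁰)²: (p¹⁰) · p¹⁰ = p²
  (p¹⁰)³: (p²) · p¹⁰ = p¹²
  (p¹⁰)⁴: (p¹²) · p¹⁰ = p⁴
  (p¹⁰)⁵: (p⁴) · p¹⁰ = p¹⁴
  (p¹⁰)⁶: (p¹⁴) · p¹⁰ = p⁶

Answer: p⁶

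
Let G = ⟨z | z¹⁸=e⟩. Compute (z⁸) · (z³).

Compute (z⁸) · (z³) by multiplying left to right and reducing via the relations at each step:
  (z⁸) · z³ = z¹¹

Answer: z¹¹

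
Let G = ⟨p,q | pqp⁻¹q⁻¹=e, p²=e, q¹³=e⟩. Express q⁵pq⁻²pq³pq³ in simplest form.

Multiply left to right, reducing at each step:
  (q⁵) · p = pq⁵
  (pq⁵) · q⁻² = pq³
  (pq³) · p = q³
  (q³) · q³ = q⁶
  (q⁶) · p = pq⁶
  (pq⁶) · q³ = pq⁹

Answer: pq⁹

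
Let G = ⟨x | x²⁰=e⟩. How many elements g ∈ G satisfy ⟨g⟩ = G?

G is cyclic of order 20. An element generates G iff its order is 20, and a cyclic group of order 20 has exactly φ(20) = 8 such elements.

Answer: 8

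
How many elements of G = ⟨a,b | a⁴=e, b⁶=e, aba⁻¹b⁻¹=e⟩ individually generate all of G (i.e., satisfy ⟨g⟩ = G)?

⟨g⟩ = G would require ord(g) = |G| = 24, but the maximum element order in G is 12 < 24. So G is not cyclic and no single element generates it: the count is 0.

Answer: 0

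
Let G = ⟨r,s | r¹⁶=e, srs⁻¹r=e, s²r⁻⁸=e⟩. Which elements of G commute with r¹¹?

⟨r¹¹⟩ ⊆ C_G(r¹¹) since powers of r¹¹ commute with r¹¹; so |C_G(r¹¹)| ≥ |⟨r¹¹⟩| = 16.
By orbit–stabilizer, |C_G(r¹¹)| = |G| / |conj. class of r¹¹| = 32 / 2 = 16.
The 16 elements commuting with r¹¹ are {e, r, r², r³, r⁴, r⁵, r⁶, r⁷, r⁸, r⁹, r¹⁰, r¹¹, r¹², r¹³, r¹⁴, r¹⁵}.

Answer: {e, r, r², r³, r⁴, r⁵, r⁶, r⁷, r⁸, r⁹, r¹⁰, r¹¹, r¹², r¹³, r¹⁴, r¹⁵}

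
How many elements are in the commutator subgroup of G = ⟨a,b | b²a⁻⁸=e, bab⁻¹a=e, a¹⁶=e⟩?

G' = [G, G] is generated by all commutators. The generator-pair commutators are: [a, b] = a².
The subgroup they normally generate is {e, a², a⁴, a⁶, a⁸, a¹⁰, a¹², a¹⁴}, of order 8.
Check: |G/G'| = 32/8 = 4 is the order of the abelianisation.

Answer: 8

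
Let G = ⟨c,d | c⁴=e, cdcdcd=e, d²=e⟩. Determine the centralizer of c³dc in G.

⟨c³dc⟩ ⊆ C_G(c³dc) since powers of c³dc commute with c³dc; so |C_G(c³dc)| ≥ |⟨c³dc⟩| = 2.
By orbit–stabilizer, |C_G(c³dc)| = |G| / |conj. class of c³dc| = 24 / 6 = 4.
The 4 elements commuting with c³dc are {e, cdc³, c³dc, dc²d}.

Answer: {e, cdc³, c³dc, dc²d}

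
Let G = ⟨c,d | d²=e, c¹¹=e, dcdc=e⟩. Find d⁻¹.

The order of d is 2 (smallest k with dᵏ = e), so d⁻¹ = d¹ = d.
Check: d · d → d · d = e, giving e as required.

Answer: d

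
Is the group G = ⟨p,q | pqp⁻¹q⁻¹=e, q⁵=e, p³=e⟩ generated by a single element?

|G| = 15. The element pq has order 15 (its powers give 15 distinct elements), so ⟨pq⟩ = G and G is cyclic.

Answer: Yes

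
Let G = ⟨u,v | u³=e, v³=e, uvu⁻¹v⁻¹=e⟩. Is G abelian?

Each pair of generators commutes: u·v = uv = v·u. Since the generators pairwise commute, every element of G commutes with every other, so G is abelian.

Answer: Yes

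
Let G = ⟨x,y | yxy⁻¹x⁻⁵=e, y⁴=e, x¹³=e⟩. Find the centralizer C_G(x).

⟨x⟩ ⊆ C_G(x) since powers of x commute with x; so |C_G(x)| ≥ |⟨x⟩| = 13.
By orbit–stabilizer, |C_G(x)| = |G| / |conj. class of x| = 52 / 4 = 13.
The 13 elements commuting with x are {e, x, x², x³, x⁴, x⁵, x⁶, x⁷, x⁸, x⁹, x¹⁰, x¹¹, x¹²}.

Answer: {e, x, x², x³, x⁴, x⁵, x⁶, x⁷, x⁸, x⁹, x¹⁰, x¹¹, x¹²}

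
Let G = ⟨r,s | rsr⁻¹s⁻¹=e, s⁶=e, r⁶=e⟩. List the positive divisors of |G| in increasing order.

|G| = 36 = 2² · 3². By Lagrange's theorem the order of any subgroup divides 36; the divisors of 36 are 1, 2, 3, 4, 6, 9, 12, 18, 36.

Answer: 1, 2, 3, 4, 6, 9, 12, 18, 36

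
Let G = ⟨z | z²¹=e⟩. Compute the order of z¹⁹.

Compute successive powers until reaching e:
  (z¹⁹)¹ = z¹⁹, (z¹⁹)² = z¹⁷, (z¹⁹)³ = z¹⁵, (z¹⁹)⁴ = z¹³, (z¹⁹)⁵ = z¹¹, (z¹⁹)⁶ = z⁹, (z¹⁹)⁷ = z⁷, (z¹⁹)⁸ = z⁵, (z¹⁹)⁹ = z³, (z¹⁹)¹⁰ = z, (z¹⁹)¹¹ = z²⁰, (z¹⁹)¹² = z¹⁸, (z¹⁹)¹³ = z¹⁶, (z¹⁹)¹⁴ = z¹⁴, (z¹⁹)¹⁵ = z¹², (z¹⁹)¹⁶ = z¹⁰, (z¹⁹)¹⁷ = z⁸, (z¹⁹)¹⁸ = z⁶, (z¹⁹)¹⁹ = z⁴, (z¹⁹)²⁰ = z², (z¹⁹)²¹ = e.
The smallest positive k with (z¹⁹)ᵏ = e is 21.

Answer: 21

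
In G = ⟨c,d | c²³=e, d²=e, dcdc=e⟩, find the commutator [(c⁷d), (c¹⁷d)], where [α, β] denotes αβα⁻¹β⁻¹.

[(c⁷d), (c¹⁷d)] = (c⁷d)·(c¹⁷d)·(c⁷d)⁻¹·(c¹⁷d)⁻¹.
  (c⁷d) · (c¹⁷d) = c¹³
  (c¹³) · (c⁷d) = c²⁰d
  (c²⁰d) · (c¹⁷d) = c³

Answer: c³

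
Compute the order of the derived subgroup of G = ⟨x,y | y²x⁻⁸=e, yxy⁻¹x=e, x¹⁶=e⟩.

G' = [G, G] is generated by all commutators. The generator-pair commutators are: [x, y] = x².
The subgroup they normally generate is {e, x², x⁴, x⁶, x⁸, x¹⁰, x¹², x¹⁴}, of order 8.
Check: |G/G'| = 32/8 = 4 is the order of the abelianisation.

Answer: 8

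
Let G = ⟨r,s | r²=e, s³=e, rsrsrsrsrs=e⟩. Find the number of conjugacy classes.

The conjugacy classes (representative and size) are:
  [e] (size 1), [rsrs²rsrs²r] (size 15), [srsrs²r] (size 20), [rs²rs²r] (size 12), [s²rsrs²] (size 12).
Class equation: 1 + 15 + 20 + 12 + 12 = 60 = |G|. So G has 5 conjugacy classes.

Answer: 5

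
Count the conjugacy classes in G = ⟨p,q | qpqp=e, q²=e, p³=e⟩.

The conjugacy classes (representative and size) are:
  [e] (size 1), [p] (size 2), [pq] (size 3).
Class equation: 1 + 2 + 3 = 6 = |G|. So G has 3 conjugacy classes.

Answer: 3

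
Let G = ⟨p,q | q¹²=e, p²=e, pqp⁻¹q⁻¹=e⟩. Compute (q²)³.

Compute successive powers of (q²), reducing at each step:
  (q²)²: (q²) · q² = q⁴
  (q²)³: (q⁴) · q² = q⁶

Answer: q⁶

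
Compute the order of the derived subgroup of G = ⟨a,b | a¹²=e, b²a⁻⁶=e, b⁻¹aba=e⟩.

G' = [G, G] is generated by all commutators. The generator-pair commutators are: [a, b] = a².
The subgroup they normally generate is {e, a², a⁴, a⁶, a⁸, a¹⁰}, of order 6.
Check: |G/G'| = 24/6 = 4 is the order of the abelianisation.

Answer: 6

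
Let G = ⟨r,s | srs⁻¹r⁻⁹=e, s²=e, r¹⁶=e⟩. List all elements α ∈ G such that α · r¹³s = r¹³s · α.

⟨r¹³s⟩ ⊆ C_G(r¹³s) since powers of r¹³s commute with r¹³s; so |C_G(r¹³s)| ≥ |⟨r¹³s⟩| = 16.
By orbit–stabilizer, |C_G(r¹³s)| = |G| / |conj. class of r¹³s| = 32 / 2 = 16.
The 16 elements commuting with r¹³s are {e, r², r⁴, r⁶, r⁸, r¹⁰, r¹², r¹⁴, r⁹s, rs, r¹¹s, r³s, r¹³s, r⁵s, r¹⁵s, r⁷s}.

Answer: {e, r², r⁴, r⁶, r⁸, r¹⁰, r¹², r¹⁴, r⁹s, rs, r¹¹s, r³s, r¹³s, r⁵s, r¹⁵s, r⁷s}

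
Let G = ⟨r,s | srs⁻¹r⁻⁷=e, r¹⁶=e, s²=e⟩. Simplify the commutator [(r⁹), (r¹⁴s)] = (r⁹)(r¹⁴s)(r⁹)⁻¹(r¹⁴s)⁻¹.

[(r⁹), (r¹⁴s)] = (r⁹)·(r¹⁴s)·(r⁹)⁻¹·(r¹⁴s)⁻¹.
  (r⁹) · (r¹⁴s) = r⁷s
  (r⁷s) · (r⁷) = r⁸s
  (r⁸s) · (r¹⁴s) = r¹⁰

Answer: r¹⁰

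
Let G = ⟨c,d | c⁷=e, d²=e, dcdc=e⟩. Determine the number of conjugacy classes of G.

The conjugacy classes (representative and size) are:
  [e] (size 1), [c⁶] (size 2), [c⁵] (size 2), [c⁴] (size 2), [cd] (size 7).
Class equation: 1 + 2 + 2 + 2 + 7 = 14 = |G|. So G has 5 conjugacy classes.

Answer: 5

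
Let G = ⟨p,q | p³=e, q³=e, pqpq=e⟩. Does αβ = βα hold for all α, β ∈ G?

p·q = pq but q·p = p²q², so p·q ≠ q·p and G is not abelian.

Answer: No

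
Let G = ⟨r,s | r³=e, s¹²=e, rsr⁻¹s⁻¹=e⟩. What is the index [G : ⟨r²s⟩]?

First find ord(r²s) by computing successive powers:
  (r²s)¹ = r²s, (r²s)² = rs², (r²s)³ = s³, (r²s)⁴ = r²s⁴, (r²s)⁵ = rs⁵, (r²s)⁶ = s⁶, (r²s)⁷ = r²s⁷, (r²s)⁸ = rs⁸, (r²s)⁹ = s⁹, (r²s)¹⁰ = r²s¹⁰, (r²s)¹¹ = rs¹¹, (r²s)¹² = e.
So |⟨r²s⟩| = ord(r²s) = 12. With |G| = 36, by Lagrange [G : ⟨r²s⟩] = 36/12 = 3.

Answer: 3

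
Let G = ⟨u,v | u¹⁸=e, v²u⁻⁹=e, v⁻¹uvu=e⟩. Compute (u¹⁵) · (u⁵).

Compute (u¹⁵) · (u⁵) by multiplying left to right and reducing via the relations at each step:
  (u¹⁵) · u⁵ = u²

Answer: u²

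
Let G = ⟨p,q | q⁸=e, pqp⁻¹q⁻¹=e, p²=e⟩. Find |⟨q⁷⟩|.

|⟨q⁷⟩| equals the order of q⁷. Compute successive powers until reaching e:
  (q⁷)¹ = q⁷, (q⁷)² = q⁶, (q⁷)³ = q⁵, (q⁷)⁴ = q⁴, (q⁷)⁵ = q³, (q⁷)⁶ = q², (q⁷)⁷ = q, (q⁷)⁸ = e.
The smallest positive k with (q⁷)ᵏ = e is 8, so |⟨q⁷⟩| = 8.

Answer: 8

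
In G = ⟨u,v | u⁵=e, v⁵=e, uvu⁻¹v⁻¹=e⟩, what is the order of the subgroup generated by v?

|⟨v⟩| equals the order of v. Compute successive powers until reaching e:
  v¹ = v, v² = v², v³ = v³, v⁴ = v⁴, v⁵ = e.
The smallest positive k with vᵏ = e is 5, so |⟨v⟩| = 5.

Answer: 5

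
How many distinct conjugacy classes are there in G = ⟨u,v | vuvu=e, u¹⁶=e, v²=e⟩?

The conjugacy classes (representative and size) are:
  [e] (size 1), [u¹⁵] (size 2), [u²] (size 2), [u³] (size 2), [u¹²] (size 2), [u⁵] (size 2), [u⁶] (size 2), [u⁷] (size 2), [u⁸] (size 1), [u²v] (size 8), [u¹⁵v] (size 8).
Class equation: 1 + 2 + 2 + 2 + 2 + 2 + 2 + 2 + 1 + 8 + 8 = 32 = |G|. So G has 11 conjugacy classes.

Answer: 11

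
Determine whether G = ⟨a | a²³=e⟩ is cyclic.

|G| = 23. The element a has order 23 (its powers give 23 distinct elements), so ⟨a⟩ = G and G is cyclic.

Answer: Yes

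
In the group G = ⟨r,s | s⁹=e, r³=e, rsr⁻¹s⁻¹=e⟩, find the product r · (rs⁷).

Compute r · (rs⁷) by multiplying left to right and reducing via the relations at each step:
  r · r = r²
  (r²) · s⁷ = r²s⁷

Answer: r²s⁷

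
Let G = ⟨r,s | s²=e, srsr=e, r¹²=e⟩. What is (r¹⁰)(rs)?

Compute (r¹⁰) · (rs) by multiplying left to right and reducing via the relations at each step:
  (r¹⁰) · r = r¹¹
  (r¹¹) · s = r¹¹s

Answer: r¹¹s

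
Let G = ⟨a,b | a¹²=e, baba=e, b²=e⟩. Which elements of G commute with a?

⟨a⟩ ⊆ C_G(a) since powers of a commute with a; so |C_G(a)| ≥ |⟨a⟩| = 12.
By orbit–stabilizer, |C_G(a)| = |G| / |conj. class of a| = 24 / 2 = 12.
The 12 elements commuting with a are {e, a, a², a³, a⁴, a⁵, a⁶, a⁷, a⁸, a⁹, a¹⁰, a¹¹}.

Answer: {e, a, a², a³, a⁴, a⁵, a⁶, a⁷, a⁸, a⁹, a¹⁰, a¹¹}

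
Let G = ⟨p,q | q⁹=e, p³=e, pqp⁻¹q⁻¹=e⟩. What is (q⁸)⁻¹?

The order of (q⁸) is 9 (smallest k with (q⁸)ᵏ = e), so (q⁸)⁻¹ = (q⁸)⁸ = q.
Check: (q⁸) · q → (q⁸) · q = e, giving e as required.

Answer: q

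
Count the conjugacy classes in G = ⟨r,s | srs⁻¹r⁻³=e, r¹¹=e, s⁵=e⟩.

The conjugacy classes (representative and size) are:
  [e] (size 1), [r³] (size 5), [r⁶] (size 5), [r⁷s] (size 11), [r⁹s²] (size 11), [r⁷s³] (size 11), [r⁷s⁴] (size 11).
Class equation: 1 + 5 + 5 + 11 + 11 + 11 + 11 = 55 = |G|. So G has 7 conjugacy classes.

Answer: 7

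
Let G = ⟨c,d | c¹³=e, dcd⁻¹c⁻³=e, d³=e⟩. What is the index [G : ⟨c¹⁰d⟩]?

First find ord(c¹⁰d) by computing successive powers:
  (c¹⁰d)¹ = c¹⁰d, (c¹⁰d)² = cd², (c¹⁰d)³ = e.
So |⟨c¹⁰d⟩| = ord(c¹⁰d) = 3. With |G| = 39, by Lagrange [G : ⟨c¹⁰d⟩] = 39/3 = 13.

Answer: 13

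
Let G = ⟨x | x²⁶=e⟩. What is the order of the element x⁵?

Compute successive powers until reaching e:
  (x⁵)¹ = x⁵, (x⁵)² = x¹⁰, (x⁵)³ = x¹⁵, (x⁵)⁴ = x²⁰, (x⁵)⁵ = x²⁵, (x⁵)⁶ = x⁴, (x⁵)⁷ = x⁹, (x⁵)⁸ = x¹⁴, (x⁵)⁹ = x¹⁹, (x⁵)¹⁰ = x²⁴, (x⁵)¹¹ = x³, (x⁵)¹² = x⁸, (x⁵)¹³ = x¹³, (x⁵)¹⁴ = x¹⁸, (x⁵)¹⁵ = x²³, (x⁵)¹⁶ = x², (x⁵)¹⁷ = x⁷, (x⁵)¹⁸ = x¹², (x⁵)¹⁹ = x¹⁷, (x⁵)²⁰ = x²², (x⁵)²¹ = x, (x⁵)²² = x⁶, (x⁵)²³ = x¹¹, (x⁵)²⁴ = x¹⁶, (x⁵)²⁵ = x²¹, (x⁵)²⁶ = e.
The smallest positive k with (x⁵)ᵏ = e is 26.

Answer: 26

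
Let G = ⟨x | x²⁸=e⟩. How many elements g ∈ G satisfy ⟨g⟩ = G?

G is cyclic of order 28. An element generates G iff its order is 28, and a cyclic group of order 28 has exactly φ(28) = 12 such elements.

Answer: 12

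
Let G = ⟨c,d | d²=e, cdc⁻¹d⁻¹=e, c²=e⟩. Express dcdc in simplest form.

Multiply left to right, reducing at each step:
  d · c = cd
  (cd) · d = c
  c · c = e

Answer: e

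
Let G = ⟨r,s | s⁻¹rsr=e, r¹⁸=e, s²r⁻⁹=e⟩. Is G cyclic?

Every cyclic group is abelian. But r·s = rs while s·r = r⁸s⁻¹, so r·s ≠ s·r and G is not abelian. Hence G is not cyclic.

Answer: No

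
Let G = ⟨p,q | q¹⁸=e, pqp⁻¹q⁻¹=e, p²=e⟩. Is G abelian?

Each pair of generators commutes: p·q = pq = q·p. Since the generators pairwise commute, every element of G commutes with every other, so G is abelian.

Answer: Yes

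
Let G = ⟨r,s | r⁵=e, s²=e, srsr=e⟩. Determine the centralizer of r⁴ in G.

⟨r⁴⟩ ⊆ C_G(r⁴) since powers of r⁴ commute with r⁴; so |C_G(r⁴)| ≥ |⟨r⁴⟩| = 5.
By orbit–stabilizer, |C_G(r⁴)| = |G| / |conj. class of r⁴| = 10 / 2 = 5.
The 5 elements commuting with r⁴ are {e, r, r², r³, r⁴}.

Answer: {e, r, r², r³, r⁴}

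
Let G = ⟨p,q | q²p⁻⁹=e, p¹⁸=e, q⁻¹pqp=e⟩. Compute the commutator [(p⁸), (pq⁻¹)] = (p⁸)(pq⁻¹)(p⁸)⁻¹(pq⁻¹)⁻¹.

[(p⁸), (pq⁻¹)] = (p⁸)·(pq⁻¹)·(p⁸)⁻¹·(pq⁻¹)⁻¹.
  (p⁸) · (pq⁻¹) = q
  q · (p¹⁰) = p⁸q
  (p⁸q) · (pq) = p¹⁶

Answer: p¹⁶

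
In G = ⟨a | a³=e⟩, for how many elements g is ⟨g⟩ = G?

G is cyclic of order 3. An element generates G iff its order is 3, and a cyclic group of order 3 has exactly φ(3) = 2 such elements.

Answer: 2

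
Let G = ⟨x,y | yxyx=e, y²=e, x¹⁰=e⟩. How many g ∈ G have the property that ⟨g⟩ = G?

⟨g⟩ = G would require ord(g) = |G| = 20, but the maximum element order in G is 10 < 20. So G is not cyclic and no single element generates it: the count is 0.

Answer: 0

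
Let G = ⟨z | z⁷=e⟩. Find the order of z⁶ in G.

Compute successive powers until reaching e:
  (z⁶)¹ = z⁶, (z⁶)² = z⁵, (z⁶)³ = z⁴, (z⁶)⁴ = z³, (z⁶)⁵ = z², (z⁶)⁶ = z, (z⁶)⁷ = e.
The smallest positive k with (z⁶)ᵏ = e is 7.

Answer: 7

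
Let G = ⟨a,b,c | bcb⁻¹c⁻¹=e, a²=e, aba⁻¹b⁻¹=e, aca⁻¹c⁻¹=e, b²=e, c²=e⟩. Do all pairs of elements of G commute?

Each pair of generators commutes: a·b = ab = b·a; a·c = ac = c·a; b·c = bc = c·b. Since the generators pairwise commute, every element of G commutes with every other, so G is abelian.

Answer: Yes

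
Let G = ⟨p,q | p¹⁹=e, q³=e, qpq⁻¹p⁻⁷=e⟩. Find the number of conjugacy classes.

The conjugacy classes (representative and size) are:
  [e] (size 1), [p¹¹] (size 3), [p¹⁴] (size 3), [p⁶] (size 3), [p¹⁷] (size 3), [p¹²] (size 3), [p¹⁰] (size 3), [p²q] (size 19), [p¹⁸q²] (size 19).
Class equation: 1 + 3 + 3 + 3 + 3 + 3 + 3 + 19 + 19 = 57 = |G|. So G has 9 conjugacy classes.

Answer: 9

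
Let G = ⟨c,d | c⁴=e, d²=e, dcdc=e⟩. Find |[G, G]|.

G' = [G, G] is generated by all commutators. The generator-pair commutators are: [c, d] = c².
The subgroup they normally generate is {e, c²}, of order 2.
Check: |G/G'| = 8/2 = 4 is the order of the abelianisation.

Answer: 2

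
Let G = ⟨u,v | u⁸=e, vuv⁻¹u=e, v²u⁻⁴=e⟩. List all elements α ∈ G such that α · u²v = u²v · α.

⟨u²v⟩ ⊆ C_G(u²v) since powers of u²v commute with u²v; so |C_G(u²v)| ≥ |⟨u²v⟩| = 4.
By orbit–stabilizer, |C_G(u²v)| = |G| / |conj. class of u²v| = 16 / 4 = 4.
The 4 elements commuting with u²v are {e, u⁴, u²v, u²v⁻¹}.

Answer: {e, u⁴, u²v, u²v⁻¹}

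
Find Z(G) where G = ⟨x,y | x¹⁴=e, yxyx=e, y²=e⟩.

An element z ∈ Z(G) iff z commutes with every generator.
For example x⁷ is central: (x⁷)·x = x⁸ = x·(x⁷); (x⁷)·y = x⁷y = y·(x⁷).
Whereas x ∉ Z(G) since x·y = xy ≠ x¹³y = y·x.
Checking each of the 28 elements this way gives Z(G) = {e, x⁷}, of order 2.

Answer: {e, x⁷}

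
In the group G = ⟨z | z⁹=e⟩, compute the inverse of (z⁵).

The order of (z⁵) is 9 (smallest k with (z⁵)ᵏ = e), so (z⁵)⁻¹ = (z⁵)⁸ = z⁴.
Check: (z⁵) · (z⁴) → (z⁵) · z⁴ = e, giving e as required.

Answer: z⁴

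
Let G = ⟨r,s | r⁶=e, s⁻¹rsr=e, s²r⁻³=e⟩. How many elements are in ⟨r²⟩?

|⟨r²⟩| equals the order of r². Compute successive powers until reaching e:
  (r²)¹ = r², (r²)² = r⁴, (r²)³ = e.
The smallest positive k with (r²)ᵏ = e is 3, so |⟨r²⟩| = 3.

Answer: 3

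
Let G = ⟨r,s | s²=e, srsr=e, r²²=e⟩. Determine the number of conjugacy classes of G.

The conjugacy classes (representative and size) are:
  [e] (size 1), [r] (size 2), [r²] (size 2), [r¹⁹] (size 2), [r⁴] (size 2), [r⁵] (size 2), [r⁶] (size 2), [r⁷] (size 2), [r⁸] (size 2), [r¹³] (size 2), [r¹⁰] (size 2), [r¹¹] (size 1), [r⁶s] (size 11), [rs] (size 11).
Class equation: 1 + 2 + 2 + 2 + 2 + 2 + 2 + 2 + 2 + 2 + 2 + 1 + 11 + 11 = 44 = |G|. So G has 14 conjugacy classes.

Answer: 14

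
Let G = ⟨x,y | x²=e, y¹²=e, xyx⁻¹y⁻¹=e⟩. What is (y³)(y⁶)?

Compute (y³) · (y⁶) by multiplying left to right and reducing via the relations at each step:
  (y³) · y⁶ = y⁹

Answer: y⁹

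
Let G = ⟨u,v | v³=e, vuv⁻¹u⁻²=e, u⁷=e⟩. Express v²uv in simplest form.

Multiply left to right, reducing at each step:
  (v²) · u = u⁴v²
  (u⁴v²) · v = u⁴

Answer: u⁴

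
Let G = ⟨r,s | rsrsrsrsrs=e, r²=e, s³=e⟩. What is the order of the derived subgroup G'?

G' = [G, G] is generated by all commutators. The generator-pair commutators are: [r, s] = rsrs².
The subgroup they normally generate is {e, r, s, s², rs, rsr, rsrs, rsrsr, s²rs²r, s²rs², s²r, rs², sr, srs, srsr, rs²rs²r, rs²rs², rs²r, s²rs, s²rsr, s²rsrs, srs²rs², srs²r, srs², rsrs², rs²rs, rs²rsr, rs²rsrs, rsrs²rs², rsrs²r, s²rs²rs, rsrs²rs, rsrs²rsr, rsrs²rsrs, s²rs²rsrs², s²rs²rsr, s²rs²rsrs, s²rsrs²rs², s²rsrs²r, s²rsrs², srsrs², srs²rs, srs²rsr, srs²rsrs, srsrs²rs², srsrs²r, srsrs²rs, rs²rsrs²rs², rs²rsrs²r, rs²rsrs², s²rsrs²rs, s²rsrs²rsr, srs²rsrs²r, srs²rsrs², rs²rsrs²rs, rs²rsrs²rsr, rsrs²rsrs²r, rsrs²rsrs², rsrs²rsrs²rs, srs²rsrs²rs}, of order 60.
Check: |G/G'| = 60/60 = 1 is the order of the abelianisation.

Answer: 60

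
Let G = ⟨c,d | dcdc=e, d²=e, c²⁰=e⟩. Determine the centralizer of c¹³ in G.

⟨c¹³⟩ ⊆ C_G(c¹³) since powers of c¹³ commute with c¹³; so |C_G(c¹³)| ≥ |⟨c¹³⟩| = 20.
By orbit–stabilizer, |C_G(c¹³)| = |G| / |conj. class of c¹³| = 40 / 2 = 20.
The 20 elements commuting with c¹³ are {e, c, c², c³, c⁴, c⁵, c⁶, c⁷, c⁸, c⁹, c¹⁰, c¹¹, c¹², c¹³, c¹⁴, c¹⁵, c¹⁶, c¹⁷, c¹⁸, c¹⁹}.

Answer: {e, c, c², c³, c⁴, c⁵, c⁶, c⁷, c⁸, c⁹, c¹⁰, c¹¹, c¹², c¹³, c¹⁴, c¹⁵, c¹⁶, c¹⁷, c¹⁸, c¹⁹}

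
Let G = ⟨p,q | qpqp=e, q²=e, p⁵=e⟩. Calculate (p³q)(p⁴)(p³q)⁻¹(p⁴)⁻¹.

[(p³q), (p⁴)] = (p³q)·(p⁴)·(p³q)⁻¹·(p⁴)⁻¹.
  (p³q) · (p⁴) = p⁴q
  (p⁴q) · (p³q) = p
  p · p = p²

Answer: p²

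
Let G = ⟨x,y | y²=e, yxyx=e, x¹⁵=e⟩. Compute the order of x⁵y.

Compute successive powers until reaching e:
  (x⁵y)¹ = x⁵y, (x⁵y)² = e.
The smallest positive k with (x⁵y)ᵏ = e is 2.

Answer: 2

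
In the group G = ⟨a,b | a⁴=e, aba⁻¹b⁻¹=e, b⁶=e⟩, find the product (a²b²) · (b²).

Compute (a²b²) · (b²) by multiplying left to right and reducing via the relations at each step:
  (a²b²) · b² = a²b⁴

Answer: a²b⁴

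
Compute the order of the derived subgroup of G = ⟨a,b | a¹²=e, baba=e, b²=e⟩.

G' = [G, G] is generated by all commutators. The generator-pair commutators are: [a, b] = a².
The subgroup they normally generate is {e, a², a⁴, a⁶, a⁸, a¹⁰}, of order 6.
Check: |G/G'| = 24/6 = 4 is the order of the abelianisation.

Answer: 6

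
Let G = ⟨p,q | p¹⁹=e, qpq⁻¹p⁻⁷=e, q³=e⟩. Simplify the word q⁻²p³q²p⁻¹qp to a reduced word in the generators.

Multiply left to right, reducing at each step:
  q · p³ = p²q
  (p²q) · q² = p²
  (p²) · p⁻¹ = p
  p · q = pq
  (pq) · p = p⁸q

Answer: p⁸q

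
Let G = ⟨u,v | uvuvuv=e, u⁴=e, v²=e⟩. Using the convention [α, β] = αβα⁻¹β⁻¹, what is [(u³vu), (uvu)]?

[(u³vu), (uvu)] = (u³vu)·(uvu)·(u³vu)⁻¹·(uvu)⁻¹.
  (u³vu) · (uvu) = u²vu²v
  (u²vu²v) · (u³vu) = u³vu³
  (u³vu³) · (u³vu³) = vu²v

Answer: vu²v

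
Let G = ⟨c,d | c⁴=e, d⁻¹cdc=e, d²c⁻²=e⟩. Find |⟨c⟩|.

|⟨c⟩| equals the order of c. Compute successive powers until reaching e:
  c¹ = c, c² = c², c³ = c³, c⁴ = e.
The smallest positive k with cᵏ = e is 4, so |⟨c⟩| = 4.

Answer: 4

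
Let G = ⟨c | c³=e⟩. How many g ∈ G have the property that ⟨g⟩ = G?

G is cyclic of order 3. An element generates G iff its order is 3, and a cyclic group of order 3 has exactly φ(3) = 2 such elements.

Answer: 2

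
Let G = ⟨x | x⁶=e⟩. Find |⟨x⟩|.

|⟨x⟩| equals the order of x. Compute successive powers until reaching e:
  x¹ = x, x² = x², x³ = x³, x⁴ = x⁴, x⁵ = x⁵, x⁶ = e.
The smallest positive k with xᵏ = e is 6, so |⟨x⟩| = 6.

Answer: 6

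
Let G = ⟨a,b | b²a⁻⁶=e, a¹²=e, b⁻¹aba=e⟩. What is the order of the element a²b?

Compute successive powers until reaching e:
  (a²b)¹ = a²b, (a²b)² = a⁶, (a²b)³ = a²b⁻¹, (a²b)⁴ = e.
The smallest positive k with (a²b)ᵏ = e is 4.

Answer: 4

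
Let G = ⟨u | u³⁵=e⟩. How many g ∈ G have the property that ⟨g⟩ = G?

G is cyclic of order 35. An element generates G iff its order is 35, and a cyclic group of order 35 has exactly φ(35) = 24 such elements.

Answer: 24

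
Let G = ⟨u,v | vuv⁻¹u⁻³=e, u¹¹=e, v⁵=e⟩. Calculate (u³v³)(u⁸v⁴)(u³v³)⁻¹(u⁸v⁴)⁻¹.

[(u³v³), (u⁸v⁴)] = (u³v³)·(u⁸v⁴)·(u³v³)⁻¹·(u⁸v⁴)⁻¹.
  (u³v³) · (u⁸v⁴) = u¹⁰v²
  (u¹⁰v²) · (u⁶v²) = u⁹v⁴
  (u⁹v⁴) · (u⁹v) = u

Answer: u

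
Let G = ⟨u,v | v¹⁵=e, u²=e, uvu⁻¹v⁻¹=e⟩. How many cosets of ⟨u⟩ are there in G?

First find ord(u) by computing successive powers:
  u¹ = u, u² = e.
So |⟨u⟩| = ord(u) = 2. With |G| = 30, by Lagrange [G : ⟨u⟩] = 30/2 = 15.

Answer: 15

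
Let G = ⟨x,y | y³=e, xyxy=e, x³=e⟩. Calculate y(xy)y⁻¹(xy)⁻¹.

[y, (xy)] = y·(xy)·y⁻¹·(xy)⁻¹.
  y · (xy) = x²
  (x²) · (y²) = x²y²
  (x²y²) · (xy) = xy²x

Answer: xy²x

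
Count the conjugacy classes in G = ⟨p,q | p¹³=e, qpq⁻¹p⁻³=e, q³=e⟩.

The conjugacy classes (representative and size) are:
  [e] (size 1), [p] (size 3), [p⁵] (size 3), [p¹⁰] (size 3), [p⁸] (size 3), [p¹⁰q] (size 13), [p⁷q²] (size 13).
Class equation: 1 + 3 + 3 + 3 + 3 + 13 + 13 = 39 = |G|. So G has 7 conjugacy classes.

Answer: 7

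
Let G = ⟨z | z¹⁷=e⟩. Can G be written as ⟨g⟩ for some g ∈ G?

|G| = 17. The element z has order 17 (its powers give 17 distinct elements), so ⟨z⟩ = G and G is cyclic.

Answer: Yes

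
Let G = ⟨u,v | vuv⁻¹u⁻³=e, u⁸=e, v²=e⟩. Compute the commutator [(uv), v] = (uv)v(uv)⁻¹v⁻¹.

[(uv), v] = (uv)·v·(uv)⁻¹·v⁻¹.
  (uv) · v = u
  u · (u⁵v) = u⁶v
  (u⁶v) · v = u⁶

Answer: u⁶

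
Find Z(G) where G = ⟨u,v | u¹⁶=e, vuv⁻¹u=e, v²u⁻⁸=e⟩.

An element z ∈ Z(G) iff z commutes with every generator.
For example u⁸ is central: (u⁸)·u = u⁹ = u·(u⁸); (u⁸)·v = v⁻¹ = v·(u⁸).
Whereas u ∉ Z(G) since u·v = uv ≠ u⁷v⁻¹ = v·u.
Checking each of the 32 elements this way gives Z(G) = {e, u⁸}, of order 2.

Answer: {e, u⁸}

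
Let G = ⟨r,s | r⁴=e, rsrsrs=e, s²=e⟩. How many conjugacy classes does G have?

The conjugacy classes (representative and size) are:
  [e] (size 1), [r³] (size 6), [r²sr²s] (size 3), [rsr³] (size 6), [sr³] (size 8).
Class equation: 1 + 6 + 3 + 6 + 8 = 24 = |G|. So G has 5 conjugacy classes.

Answer: 5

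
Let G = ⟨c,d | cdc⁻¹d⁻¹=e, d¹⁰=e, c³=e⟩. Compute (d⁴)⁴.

Compute successive powers of (d⁴), reducing at each step:
  (d⁴)²: (d⁴) · d⁴ = d⁸
  (d⁴)³: (d⁸) · d⁴ = d²
  (d⁴)⁴: (d²) · d⁴ = d⁶

Answer: d⁶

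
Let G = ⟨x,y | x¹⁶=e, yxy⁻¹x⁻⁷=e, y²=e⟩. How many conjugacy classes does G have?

The conjugacy classes (representative and size) are:
  [e] (size 1), [x] (size 2), [x¹⁴] (size 2), [x³] (size 2), [x⁴] (size 2), [x¹⁰] (size 2), [x⁸] (size 1), [x⁹] (size 2), [x¹¹] (size 2), [x¹⁰y] (size 8), [xy] (size 8).
Class equation: 1 + 2 + 2 + 2 + 2 + 2 + 1 + 2 + 2 + 8 + 8 = 32 = |G|. So G has 11 conjugacy classes.

Answer: 11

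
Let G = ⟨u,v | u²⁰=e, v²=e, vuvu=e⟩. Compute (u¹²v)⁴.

Compute successive powers of (u¹²v), reducing at each step:
  (u¹²v)²: (u¹²v) · u¹² = v;   v · v = e
  (u¹²v)³: e · u¹² = u¹²;   (u¹²) · v = u¹²v
  (u¹²v)⁴: (u¹²v) · u¹² = v;   v · v = e

Answer: e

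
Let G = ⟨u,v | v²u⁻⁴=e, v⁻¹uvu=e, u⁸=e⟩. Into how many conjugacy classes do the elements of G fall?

The conjugacy classes (representative and size) are:
  [e] (size 1), [u⁷] (size 2), [u⁶] (size 2), [u³] (size 2), [u⁴] (size 1), [u²v⁻¹] (size 4), [u³v⁻¹] (size 4).
Class equation: 1 + 2 + 2 + 2 + 1 + 4 + 4 = 16 = |G|. So G has 7 conjugacy classes.

Answer: 7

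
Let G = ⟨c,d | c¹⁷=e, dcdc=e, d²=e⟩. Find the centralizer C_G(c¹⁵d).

⟨c¹⁵d⟩ ⊆ C_G(c¹⁵d) since powers of c¹⁵d commute with c¹⁵d; so |C_G(c¹⁵d)| ≥ |⟨c¹⁵d⟩| = 2.
By orbit–stabilizer, |C_G(c¹⁵d)| = |G| / |conj. class of c¹⁵d| = 34 / 17 = 2.
The 2 elements commuting with c¹⁵d are {e, c¹⁵d}.

Answer: {e, c¹⁵d}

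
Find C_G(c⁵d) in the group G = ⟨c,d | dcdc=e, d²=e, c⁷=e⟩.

⟨c⁵d⟩ ⊆ C_G(c⁵d) since powers of c⁵d commute with c⁵d; so |C_G(c⁵d)| ≥ |⟨c⁵d⟩| = 2.
By orbit–stabilizer, |C_G(c⁵d)| = |G| / |conj. class of c⁵d| = 14 / 7 = 2.
The 2 elements commuting with c⁵d are {e, c⁵d}.

Answer: {e, c⁵d}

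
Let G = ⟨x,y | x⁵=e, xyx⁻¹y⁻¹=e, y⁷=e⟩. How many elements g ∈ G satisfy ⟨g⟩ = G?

G is cyclic of order 35. An element generates G iff its order is 35, and a cyclic group of order 35 has exactly φ(35) = 24 such elements.

Answer: 24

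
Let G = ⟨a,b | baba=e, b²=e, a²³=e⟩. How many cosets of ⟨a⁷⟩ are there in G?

First find ord(a⁷) by computing successive powers:
  (a⁷)¹ = a⁷, (a⁷)² = a¹⁴, (a⁷)³ = a²¹, (a⁷)⁴ = a⁵, (a⁷)⁵ = a¹², (a⁷)⁶ = a¹⁹, (a⁷)⁷ = a³, (a⁷)⁸ = a¹⁰, (a⁷)⁹ = a¹⁷, (a⁷)¹⁰ = a, (a⁷)¹¹ = a⁸, (a⁷)¹² = a¹⁵, (a⁷)¹³ = a²², (a⁷)¹⁴ = a⁶, (a⁷)¹⁵ = a¹³, (a⁷)¹⁶ = a²⁰, (a⁷)¹⁷ = a⁴, (a⁷)¹⁸ = a¹¹, (a⁷)¹⁹ = a¹⁸, (a⁷)²⁰ = a², (a⁷)²¹ = a⁹, (a⁷)²² = a¹⁶, (a⁷)²³ = e.
So |⟨a⁷⟩| = ord(a⁷) = 23. With |G| = 46, by Lagrange [G : ⟨a⁷⟩] = 46/23 = 2.

Answer: 2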